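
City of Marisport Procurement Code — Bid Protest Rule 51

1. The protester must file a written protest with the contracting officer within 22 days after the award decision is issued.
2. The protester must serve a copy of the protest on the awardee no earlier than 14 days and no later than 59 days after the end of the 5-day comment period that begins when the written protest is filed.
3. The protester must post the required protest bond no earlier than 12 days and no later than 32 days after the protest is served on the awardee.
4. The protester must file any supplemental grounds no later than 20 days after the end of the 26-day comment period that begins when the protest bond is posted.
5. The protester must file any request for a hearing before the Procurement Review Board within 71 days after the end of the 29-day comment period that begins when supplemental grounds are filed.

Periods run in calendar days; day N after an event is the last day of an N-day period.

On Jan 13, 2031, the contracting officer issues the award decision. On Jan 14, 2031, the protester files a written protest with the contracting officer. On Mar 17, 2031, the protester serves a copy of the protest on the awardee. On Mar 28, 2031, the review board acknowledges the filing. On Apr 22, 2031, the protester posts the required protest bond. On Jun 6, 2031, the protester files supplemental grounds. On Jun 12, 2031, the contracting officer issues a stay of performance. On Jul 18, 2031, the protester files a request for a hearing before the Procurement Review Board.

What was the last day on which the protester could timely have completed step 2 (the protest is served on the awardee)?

Mar 19, 2031

The written protest is filed on Jan 14, 2031; the 5-day comment period therefore ends Jan 19, 2031, and step 2 runs from that date. The window is 14–59 days after Jan 19, 2031; it closes on Mar 19, 2031.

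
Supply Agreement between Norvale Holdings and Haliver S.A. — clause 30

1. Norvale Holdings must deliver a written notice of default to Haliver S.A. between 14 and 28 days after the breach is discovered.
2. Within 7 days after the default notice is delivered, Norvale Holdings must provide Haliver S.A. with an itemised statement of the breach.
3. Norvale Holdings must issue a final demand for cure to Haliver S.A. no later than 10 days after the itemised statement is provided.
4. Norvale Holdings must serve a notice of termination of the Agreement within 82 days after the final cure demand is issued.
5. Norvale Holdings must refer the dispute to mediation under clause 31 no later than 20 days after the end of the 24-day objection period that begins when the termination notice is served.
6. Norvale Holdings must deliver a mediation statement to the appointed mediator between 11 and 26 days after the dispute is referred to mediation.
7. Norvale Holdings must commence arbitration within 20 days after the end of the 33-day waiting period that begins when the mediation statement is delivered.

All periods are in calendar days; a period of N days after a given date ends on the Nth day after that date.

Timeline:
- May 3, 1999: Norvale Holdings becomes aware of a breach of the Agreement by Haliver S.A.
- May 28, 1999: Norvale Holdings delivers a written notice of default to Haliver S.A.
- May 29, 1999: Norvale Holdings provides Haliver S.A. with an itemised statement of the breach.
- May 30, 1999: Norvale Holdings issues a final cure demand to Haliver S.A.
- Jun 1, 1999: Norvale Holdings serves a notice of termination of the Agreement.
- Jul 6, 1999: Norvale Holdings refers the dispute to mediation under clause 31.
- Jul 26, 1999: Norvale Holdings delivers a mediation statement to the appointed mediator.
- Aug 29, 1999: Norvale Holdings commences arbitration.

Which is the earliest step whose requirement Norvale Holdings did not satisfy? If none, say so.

None — every step was satisfied

(1) the permitted window runs from May 3, 1999 + 14 = May 17, 1999 to May 3, 1999 + 28 = May 31, 1999; done May 28, 1999, which is between those dates.
(2) due by May 28, 1999 + 7 days = Jun 4, 1999; May 29, 1999 is within that limit.
(3) due by May 29, 1999 + 10 days = Jun 8, 1999; May 30, 1999 is within that limit.
(4) due by May 30, 1999 + 82 days = Aug 20, 1999; completed Jun 1, 1999, before the deadline.
(5) due by Jun 25, 1999 + 20 days = Jul 15, 1999; Jul 6, 1999 is within that limit.
(6) the permitted window runs from Jul 6, 1999 + 11 = Jul 17, 1999 to Jul 6, 1999 + 26 = Aug 1, 1999; Jul 26, 1999 falls inside that range.
(7) due by Aug 28, 1999 + 20 days = Sep 17, 1999; completed Aug 29, 1999, before the deadline.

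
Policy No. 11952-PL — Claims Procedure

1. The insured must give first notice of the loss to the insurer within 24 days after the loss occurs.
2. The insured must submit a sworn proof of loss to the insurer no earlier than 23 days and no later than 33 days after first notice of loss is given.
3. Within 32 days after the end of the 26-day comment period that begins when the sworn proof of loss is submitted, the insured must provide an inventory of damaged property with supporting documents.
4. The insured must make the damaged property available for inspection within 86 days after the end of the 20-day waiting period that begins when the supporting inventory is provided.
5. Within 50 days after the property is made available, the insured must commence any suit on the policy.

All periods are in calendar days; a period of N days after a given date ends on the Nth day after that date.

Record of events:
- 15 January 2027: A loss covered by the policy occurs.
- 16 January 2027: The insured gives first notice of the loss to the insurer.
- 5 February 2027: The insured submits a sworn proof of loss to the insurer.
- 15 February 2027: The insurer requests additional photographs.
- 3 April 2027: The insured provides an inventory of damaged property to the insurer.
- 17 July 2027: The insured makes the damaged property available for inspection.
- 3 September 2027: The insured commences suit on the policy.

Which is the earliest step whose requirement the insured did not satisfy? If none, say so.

Step 1 — counting 24 days from 15 January 2027 (when the loss occurs) gives a deadline of 8 February 2027; 16 January 2027 is within that limit.
Step 2 — 23 and 33 days from 16 January 2027 (when first notice of loss is given) are 8 February 2027 and 18 February 2027 respectively; done 5 February 2027 — 3 days before the window opened.
That is the first point of non-compliance.

Step 2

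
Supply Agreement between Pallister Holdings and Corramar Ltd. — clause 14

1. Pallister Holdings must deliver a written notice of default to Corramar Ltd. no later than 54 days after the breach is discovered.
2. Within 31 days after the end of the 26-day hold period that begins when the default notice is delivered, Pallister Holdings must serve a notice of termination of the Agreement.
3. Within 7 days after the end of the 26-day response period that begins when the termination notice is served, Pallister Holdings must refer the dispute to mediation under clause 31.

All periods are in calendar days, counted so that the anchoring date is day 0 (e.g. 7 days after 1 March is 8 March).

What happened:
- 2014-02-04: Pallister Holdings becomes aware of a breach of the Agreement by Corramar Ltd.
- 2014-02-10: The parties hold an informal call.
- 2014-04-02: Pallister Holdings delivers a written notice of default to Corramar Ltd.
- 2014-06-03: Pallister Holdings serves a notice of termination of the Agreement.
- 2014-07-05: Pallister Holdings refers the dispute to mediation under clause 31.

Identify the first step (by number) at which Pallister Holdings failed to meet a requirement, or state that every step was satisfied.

Step 1: 54 days after 2014-02-04 (when the breach is discovered) is 2014-03-30; 2014-04-02 misses that deadline by 3 days.
The procedure was therefore not followed at step 1.

Step 1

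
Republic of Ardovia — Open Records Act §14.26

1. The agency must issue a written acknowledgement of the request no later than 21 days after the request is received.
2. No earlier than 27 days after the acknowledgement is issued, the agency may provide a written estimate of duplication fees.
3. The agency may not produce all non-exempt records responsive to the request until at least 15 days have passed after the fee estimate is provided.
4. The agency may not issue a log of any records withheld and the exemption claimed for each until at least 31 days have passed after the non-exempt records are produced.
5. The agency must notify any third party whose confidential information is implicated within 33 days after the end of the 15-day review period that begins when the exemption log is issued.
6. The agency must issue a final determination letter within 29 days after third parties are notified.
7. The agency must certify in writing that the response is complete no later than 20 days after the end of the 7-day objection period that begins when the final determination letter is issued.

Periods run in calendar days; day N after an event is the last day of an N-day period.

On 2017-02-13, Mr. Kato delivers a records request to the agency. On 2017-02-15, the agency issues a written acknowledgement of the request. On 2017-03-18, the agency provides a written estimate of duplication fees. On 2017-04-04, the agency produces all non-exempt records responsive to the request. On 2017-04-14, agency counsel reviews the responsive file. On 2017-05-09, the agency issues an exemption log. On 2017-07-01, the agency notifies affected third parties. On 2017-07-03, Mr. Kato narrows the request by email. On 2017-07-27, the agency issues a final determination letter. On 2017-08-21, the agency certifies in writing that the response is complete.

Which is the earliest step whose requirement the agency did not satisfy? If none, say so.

Step 5

Step 1 — counting 21 days from 2017-02-13 (when the request is received) gives a deadline of 2017-03-06; completed 2017-02-15, before the deadline.
Step 2 — must wait 27 days from 2017-02-15 (when the acknowledgement is issued), so not before 2017-03-14; 2017-03-18 is on or after that date.
Step 3 — must wait 15 days from 2017-03-18 (when the fee estimate is provided), so not before 2017-04-02; 2017-04-04 is on or after that date.
Step 4 — must wait 31 days from 2017-04-04 (when the non-exempt records are produced), so not before 2017-05-05; done 2017-05-09, after the minimum wait.
Step 5 — counting 33 days from 2017-05-24 (end of the 15-day review period, which began when the exemption log is issued on 2017-05-09) gives a deadline of 2017-06-26; 2017-07-01 misses that deadline by 5 days.
The analysis stops there.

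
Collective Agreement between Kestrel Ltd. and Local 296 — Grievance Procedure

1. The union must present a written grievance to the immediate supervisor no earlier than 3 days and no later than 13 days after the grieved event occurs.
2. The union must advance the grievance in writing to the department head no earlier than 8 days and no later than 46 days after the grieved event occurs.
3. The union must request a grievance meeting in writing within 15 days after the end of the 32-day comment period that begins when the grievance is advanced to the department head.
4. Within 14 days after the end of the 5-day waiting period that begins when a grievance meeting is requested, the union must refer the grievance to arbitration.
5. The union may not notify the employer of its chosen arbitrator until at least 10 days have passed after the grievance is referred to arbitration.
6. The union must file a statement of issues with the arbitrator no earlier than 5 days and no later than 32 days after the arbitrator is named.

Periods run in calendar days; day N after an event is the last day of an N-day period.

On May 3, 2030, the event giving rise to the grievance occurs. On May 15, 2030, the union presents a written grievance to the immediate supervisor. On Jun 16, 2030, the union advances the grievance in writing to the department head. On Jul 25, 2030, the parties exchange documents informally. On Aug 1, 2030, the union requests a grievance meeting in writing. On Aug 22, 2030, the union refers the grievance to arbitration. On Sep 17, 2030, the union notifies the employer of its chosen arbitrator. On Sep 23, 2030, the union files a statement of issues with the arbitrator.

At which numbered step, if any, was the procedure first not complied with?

Step 4

Step 1 — 3 and 13 days from May 3, 2030 (when the grieved event occurs) are May 6, 2030 and May 16, 2030 respectively; done May 15, 2030, which is between those dates.
Step 2 — 8 and 46 days from May 3, 2030 (when the grieved event occurs) are May 11, 2030 and Jun 18, 2030 respectively; Jun 16, 2030 falls inside that range.
Step 3 — counting 15 days from Jul 18, 2030 (end of the 32-day comment period, which began when the grievance is advanced to the department head on Jun 16, 2030) gives a deadline of Aug 2, 2030; completed Aug 1, 2030, before the deadline.
Step 4 — counting 14 days from Aug 6, 2030 (end of the 5-day waiting period, which began when a grievance meeting is requested on Aug 1, 2030) gives a deadline of Aug 20, 2030; done Aug 22, 2030 — 2 days late.
The procedure was therefore not followed at step 4.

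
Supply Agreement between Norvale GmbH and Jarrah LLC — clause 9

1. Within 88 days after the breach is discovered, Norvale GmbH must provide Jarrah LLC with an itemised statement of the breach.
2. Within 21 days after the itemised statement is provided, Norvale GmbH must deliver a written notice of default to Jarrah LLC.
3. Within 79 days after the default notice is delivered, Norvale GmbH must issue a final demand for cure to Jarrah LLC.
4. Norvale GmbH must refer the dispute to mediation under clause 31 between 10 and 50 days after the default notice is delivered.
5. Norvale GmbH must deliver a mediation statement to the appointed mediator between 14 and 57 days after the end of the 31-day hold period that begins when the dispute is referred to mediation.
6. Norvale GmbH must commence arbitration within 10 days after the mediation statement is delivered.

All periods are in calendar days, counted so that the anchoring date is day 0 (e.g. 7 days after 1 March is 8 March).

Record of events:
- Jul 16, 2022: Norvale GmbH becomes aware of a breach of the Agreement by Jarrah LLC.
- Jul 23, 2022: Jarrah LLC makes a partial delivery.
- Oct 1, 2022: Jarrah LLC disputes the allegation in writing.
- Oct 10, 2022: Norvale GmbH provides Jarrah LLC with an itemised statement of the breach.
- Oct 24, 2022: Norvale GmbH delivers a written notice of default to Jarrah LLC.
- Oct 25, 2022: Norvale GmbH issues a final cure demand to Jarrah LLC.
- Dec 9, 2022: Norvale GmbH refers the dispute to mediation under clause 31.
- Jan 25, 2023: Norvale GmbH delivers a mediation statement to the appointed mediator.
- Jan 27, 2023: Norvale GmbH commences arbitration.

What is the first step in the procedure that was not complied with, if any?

None — every step was satisfied

(1) due by Jul 16, 2022 + 88 days = Oct 12, 2022; Oct 10, 2022 is within that limit.
(2) due by Oct 10, 2022 + 21 days = Oct 31, 2022; completed Oct 24, 2022, before the deadline.
(3) due by Oct 24, 2022 + 79 days = Jan 11, 2023; Oct 25, 2022 is within that limit.
(4) the permitted window runs from Oct 24, 2022 + 10 = Nov 3, 2022 to Oct 24, 2022 + 50 = Dec 13, 2022; Dec 9, 2022 falls inside that range.
(5) the permitted window runs from Jan 9, 2023 + 14 = Jan 23, 2023 to Jan 9, 2023 + 57 = Mar 7, 2023; Jan 25, 2023 falls inside that range.
(6) due by Jan 25, 2023 + 10 days = Feb 4, 2023; Jan 27, 2023 is within that limit.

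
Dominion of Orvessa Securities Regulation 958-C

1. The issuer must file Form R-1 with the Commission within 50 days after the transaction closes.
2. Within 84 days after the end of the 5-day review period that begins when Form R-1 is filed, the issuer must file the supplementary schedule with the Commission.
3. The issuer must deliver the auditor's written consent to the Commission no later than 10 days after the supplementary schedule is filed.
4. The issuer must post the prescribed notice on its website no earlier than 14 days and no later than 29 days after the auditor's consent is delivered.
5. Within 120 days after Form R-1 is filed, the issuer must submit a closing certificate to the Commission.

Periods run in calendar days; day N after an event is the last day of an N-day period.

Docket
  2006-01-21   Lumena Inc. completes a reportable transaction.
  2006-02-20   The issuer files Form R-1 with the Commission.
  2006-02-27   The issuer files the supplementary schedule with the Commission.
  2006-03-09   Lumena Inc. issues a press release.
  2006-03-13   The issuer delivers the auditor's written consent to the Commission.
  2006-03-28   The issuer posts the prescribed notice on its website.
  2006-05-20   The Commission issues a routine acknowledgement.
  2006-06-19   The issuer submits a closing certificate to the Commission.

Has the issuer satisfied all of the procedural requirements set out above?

No

(1) due by 2006-01-21 + 50 days = 2006-03-12; completed 2006-02-20, before the deadline.
(2) due by 2006-02-25 + 84 days = 2006-05-20; completed 2006-02-27, before the deadline.
(3) due by 2006-02-27 + 10 days = 2006-03-09; done 2006-03-13 — 4 days late.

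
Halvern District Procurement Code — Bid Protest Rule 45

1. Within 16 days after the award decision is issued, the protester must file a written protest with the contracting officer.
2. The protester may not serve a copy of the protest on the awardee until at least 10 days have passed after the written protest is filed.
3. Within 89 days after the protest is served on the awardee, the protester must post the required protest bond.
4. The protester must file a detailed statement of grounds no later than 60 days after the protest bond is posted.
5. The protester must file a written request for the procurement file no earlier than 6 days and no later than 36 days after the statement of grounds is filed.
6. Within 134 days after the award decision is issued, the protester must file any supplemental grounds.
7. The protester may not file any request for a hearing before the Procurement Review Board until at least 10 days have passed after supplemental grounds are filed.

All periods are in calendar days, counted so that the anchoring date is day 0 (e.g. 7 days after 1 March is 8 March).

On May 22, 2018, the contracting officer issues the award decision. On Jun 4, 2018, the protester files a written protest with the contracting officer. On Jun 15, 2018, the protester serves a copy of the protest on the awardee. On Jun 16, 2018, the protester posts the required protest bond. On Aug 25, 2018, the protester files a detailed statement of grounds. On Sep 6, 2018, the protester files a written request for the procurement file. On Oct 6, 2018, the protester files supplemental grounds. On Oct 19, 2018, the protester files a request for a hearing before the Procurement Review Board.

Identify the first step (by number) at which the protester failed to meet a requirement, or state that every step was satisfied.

Step 4

(1) due by May 22, 2018 + 16 days = Jun 7, 2018; completed Jun 4, 2018, before the deadline.
(2) permitted from Jun 4, 2018 + 10 days = Jun 14, 2018 onward; done Jun 15, 2018 — permitted.
(3) due by Jun 15, 2018 + 89 days = Sep 12, 2018; Jun 16, 2018 is within that limit.
(4) due by Jun 16, 2018 + 60 days = Aug 15, 2018; Aug 25, 2018 misses that deadline by 10 days.
No need to go further; step 4 was not satisfied.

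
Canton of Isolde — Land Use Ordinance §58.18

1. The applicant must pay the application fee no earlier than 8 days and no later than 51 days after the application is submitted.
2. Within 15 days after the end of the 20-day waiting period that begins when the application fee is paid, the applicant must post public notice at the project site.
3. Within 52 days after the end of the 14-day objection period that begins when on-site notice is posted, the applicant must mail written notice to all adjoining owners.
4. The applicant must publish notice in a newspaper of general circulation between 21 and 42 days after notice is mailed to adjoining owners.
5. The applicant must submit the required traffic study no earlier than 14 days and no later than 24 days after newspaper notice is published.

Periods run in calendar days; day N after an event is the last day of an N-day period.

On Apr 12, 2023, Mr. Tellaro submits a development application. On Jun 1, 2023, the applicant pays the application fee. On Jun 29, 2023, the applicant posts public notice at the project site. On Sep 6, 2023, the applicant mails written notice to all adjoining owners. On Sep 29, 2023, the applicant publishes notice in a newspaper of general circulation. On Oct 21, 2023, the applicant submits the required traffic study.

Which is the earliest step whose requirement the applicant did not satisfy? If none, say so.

Step 3

(1) the permitted window runs from Apr 12, 2023 + 8 = Apr 20, 2023 to Apr 12, 2023 + 51 = Jun 2, 2023; Jun 1, 2023 falls inside that range.
(2) due by Jun 21, 2023 + 15 days = Jul 6, 2023; Jun 29, 2023 is within that limit.
(3) due by Jul 13, 2023 + 52 days = Sep 3, 2023; not done until Sep 6, 2023, 3 days after the deadline.
The analysis stops there.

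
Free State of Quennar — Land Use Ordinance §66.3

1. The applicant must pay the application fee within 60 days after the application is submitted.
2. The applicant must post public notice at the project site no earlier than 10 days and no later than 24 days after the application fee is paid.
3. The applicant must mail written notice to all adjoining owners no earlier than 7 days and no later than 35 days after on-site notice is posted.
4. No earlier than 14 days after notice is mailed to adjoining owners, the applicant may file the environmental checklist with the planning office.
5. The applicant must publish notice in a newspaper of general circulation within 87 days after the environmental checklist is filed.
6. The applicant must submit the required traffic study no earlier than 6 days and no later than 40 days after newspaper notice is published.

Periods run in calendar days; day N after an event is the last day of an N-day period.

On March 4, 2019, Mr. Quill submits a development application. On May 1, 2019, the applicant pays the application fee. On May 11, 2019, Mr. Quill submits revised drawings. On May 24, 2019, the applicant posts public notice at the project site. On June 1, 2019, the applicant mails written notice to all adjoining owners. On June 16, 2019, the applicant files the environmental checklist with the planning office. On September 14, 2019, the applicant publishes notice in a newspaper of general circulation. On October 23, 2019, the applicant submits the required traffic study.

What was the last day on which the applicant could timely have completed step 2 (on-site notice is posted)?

May 25, 2019

Step 2 runs from May 1, 2019, when the application fee is paid. The window is 10–24 days after May 1, 2019; it closes on May 25, 2019.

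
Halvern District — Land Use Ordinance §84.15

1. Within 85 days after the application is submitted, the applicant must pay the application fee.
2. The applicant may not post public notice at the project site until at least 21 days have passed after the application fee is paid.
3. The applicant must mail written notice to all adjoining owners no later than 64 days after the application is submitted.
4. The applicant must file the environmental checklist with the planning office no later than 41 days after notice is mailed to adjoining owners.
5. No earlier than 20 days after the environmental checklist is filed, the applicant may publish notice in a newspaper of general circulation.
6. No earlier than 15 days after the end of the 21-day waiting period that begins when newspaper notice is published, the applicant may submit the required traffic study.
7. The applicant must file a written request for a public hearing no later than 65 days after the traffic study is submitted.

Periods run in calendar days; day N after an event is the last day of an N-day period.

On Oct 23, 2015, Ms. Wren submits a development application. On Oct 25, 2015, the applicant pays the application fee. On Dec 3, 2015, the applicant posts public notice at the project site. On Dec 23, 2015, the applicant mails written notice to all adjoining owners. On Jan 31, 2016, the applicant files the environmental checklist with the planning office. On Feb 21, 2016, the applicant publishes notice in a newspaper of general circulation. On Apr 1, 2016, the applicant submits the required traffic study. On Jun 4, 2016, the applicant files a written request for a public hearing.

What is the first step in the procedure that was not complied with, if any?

Step 1: 85 days after Oct 23, 2015 (when the application is submitted) is Jan 16, 2016; completed Oct 25, 2015, before the deadline.
Step 2: the earliest permitted date is 21 days after Oct 25, 2015 (when the application fee is paid), i.e. Nov 15, 2015; done Dec 3, 2015 — permitted.
Step 3: 64 days after Oct 23, 2015 (when the application is submitted) is Dec 26, 2015; completed Dec 23, 2015, before the deadline.
Step 4: 41 days after Dec 23, 2015 (when notice is mailed to adjoining owners) is Feb 2, 2016; completed Jan 31, 2016, before the deadline.
Step 5: the earliest permitted date is 20 days after Jan 31, 2016 (when the environmental checklist is filed), i.e. Feb 20, 2016; Feb 21, 2016 is on or after that date.
Step 6: the earliest permitted date is 15 days after Mar 13, 2016 (end of the 21-day waiting period, which began when newspaper notice is published on Feb 21, 2016), i.e. Mar 28, 2016; done Apr 1, 2016 — permitted.
Step 7: 65 days after Apr 1, 2016 (when the traffic study is submitted) is Jun 5, 2016; done Jun 4, 2016 — timely.

None — every step was satisfied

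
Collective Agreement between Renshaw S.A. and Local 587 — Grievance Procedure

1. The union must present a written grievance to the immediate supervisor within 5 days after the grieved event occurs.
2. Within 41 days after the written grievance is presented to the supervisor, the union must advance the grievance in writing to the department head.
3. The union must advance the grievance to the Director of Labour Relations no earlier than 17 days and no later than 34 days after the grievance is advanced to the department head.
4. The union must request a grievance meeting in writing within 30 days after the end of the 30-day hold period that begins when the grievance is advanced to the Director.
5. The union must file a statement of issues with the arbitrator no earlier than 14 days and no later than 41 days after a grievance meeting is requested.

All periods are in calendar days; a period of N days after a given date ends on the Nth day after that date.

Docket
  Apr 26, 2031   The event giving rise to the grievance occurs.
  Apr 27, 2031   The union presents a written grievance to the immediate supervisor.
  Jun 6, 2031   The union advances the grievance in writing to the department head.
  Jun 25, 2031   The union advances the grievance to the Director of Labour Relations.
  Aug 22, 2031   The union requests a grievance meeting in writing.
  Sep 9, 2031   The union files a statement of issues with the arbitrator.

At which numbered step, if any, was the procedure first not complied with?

None — every step was satisfied

Step 1 — counting 5 days from Apr 26, 2031 (when the grieved event occurs) gives a deadline of May 1, 2031; done Apr 27, 2031 — timely.
Step 2 — counting 41 days from Apr 27, 2031 (when the written grievance is presented to the supervisor) gives a deadline of Jun 7, 2031; Jun 6, 2031 is within that limit.
Step 3 — 17 and 34 days from Jun 6, 2031 (when the grievance is advanced to the department head) are Jun 23, 2031 and Jul 10, 2031 respectively; done Jun 25, 2031, which is between those dates.
Step 4 — counting 30 days from Jul 25, 2031 (end of the 30-day hold period, which began when the grievance is advanced to the Director on Jun 25, 2031) gives a deadline of Aug 24, 2031; completed Aug 22, 2031, before the deadline.
Step 5 — 14 and 41 days from Aug 22, 2031 (when a grievance meeting is requested) are Sep 5, 2031 and Oct 2, 2031 respectively; Sep 9, 2031 falls inside that range.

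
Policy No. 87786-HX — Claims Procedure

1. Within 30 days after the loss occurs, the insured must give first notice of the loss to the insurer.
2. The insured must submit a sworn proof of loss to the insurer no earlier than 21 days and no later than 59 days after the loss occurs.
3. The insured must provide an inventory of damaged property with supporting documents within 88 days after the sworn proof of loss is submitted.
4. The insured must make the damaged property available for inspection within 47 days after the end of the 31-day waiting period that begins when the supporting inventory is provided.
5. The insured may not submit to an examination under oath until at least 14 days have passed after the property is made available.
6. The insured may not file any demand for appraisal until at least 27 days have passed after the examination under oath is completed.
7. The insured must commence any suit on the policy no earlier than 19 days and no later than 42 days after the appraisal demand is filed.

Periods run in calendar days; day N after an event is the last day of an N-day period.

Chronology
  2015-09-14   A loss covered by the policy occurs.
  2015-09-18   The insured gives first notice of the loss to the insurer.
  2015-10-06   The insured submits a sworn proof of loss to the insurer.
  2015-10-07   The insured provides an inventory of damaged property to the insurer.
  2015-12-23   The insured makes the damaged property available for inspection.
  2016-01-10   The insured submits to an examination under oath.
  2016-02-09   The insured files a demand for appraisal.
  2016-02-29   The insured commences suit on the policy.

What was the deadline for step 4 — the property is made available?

The supporting inventory is provided on 2015-10-07; the 31-day waiting period therefore ends 2015-11-07, and step 4 runs from that date. 47 days after 2015-11-07 is 2015-12-24.

2015-12-24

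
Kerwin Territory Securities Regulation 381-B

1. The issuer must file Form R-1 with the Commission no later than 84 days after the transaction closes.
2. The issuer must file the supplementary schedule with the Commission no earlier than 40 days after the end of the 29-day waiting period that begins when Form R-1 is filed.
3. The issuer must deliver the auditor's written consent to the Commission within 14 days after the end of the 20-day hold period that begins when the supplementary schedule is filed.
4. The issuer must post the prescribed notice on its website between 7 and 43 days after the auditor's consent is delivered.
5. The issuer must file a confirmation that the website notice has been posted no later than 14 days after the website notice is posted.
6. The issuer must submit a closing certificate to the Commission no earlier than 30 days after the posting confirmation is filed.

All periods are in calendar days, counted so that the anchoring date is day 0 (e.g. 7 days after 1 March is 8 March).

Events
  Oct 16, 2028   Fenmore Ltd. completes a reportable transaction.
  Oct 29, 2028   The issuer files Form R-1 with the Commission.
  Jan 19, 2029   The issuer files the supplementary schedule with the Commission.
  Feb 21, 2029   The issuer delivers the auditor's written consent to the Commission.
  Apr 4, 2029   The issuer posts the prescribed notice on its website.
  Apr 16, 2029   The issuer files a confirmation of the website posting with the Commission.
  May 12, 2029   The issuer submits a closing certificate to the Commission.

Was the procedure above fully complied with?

No

Step 1 — counting 84 days from Oct 16, 2028 (when the transaction closes) gives a deadline of Jan 8, 2029; done Oct 29, 2028 — timely.
Step 2 — must wait 40 days from Nov 27, 2028 (end of the 29-day waiting period, which began when Form R-1 is filed on Oct 29, 2028), so not before Jan 6, 2029; done Jan 19, 2029, after the minimum wait.
Step 3 — counting 14 days from Feb 8, 2029 (end of the 20-day hold period, which began when the supplementary schedule is filed on Jan 19, 2029) gives a deadline of Feb 22, 2029; done Feb 21, 2029 — timely.
Step 4 — 7 and 43 days from Feb 21, 2029 (when the auditor's consent is delivered) are Feb 28, 2029 and Apr 5, 2029 respectively; Apr 4, 2029 falls inside that range.
Step 5 — counting 14 days from Apr 4, 2029 (when the website notice is posted) gives a deadline of Apr 18, 2029; completed Apr 16, 2029, before the deadline.
Step 6 — must wait 30 days from Apr 16, 2029 (when the posting confirmation is filed), so not before May 16, 2029; acted on May 12, 2029, 4 days prematurely.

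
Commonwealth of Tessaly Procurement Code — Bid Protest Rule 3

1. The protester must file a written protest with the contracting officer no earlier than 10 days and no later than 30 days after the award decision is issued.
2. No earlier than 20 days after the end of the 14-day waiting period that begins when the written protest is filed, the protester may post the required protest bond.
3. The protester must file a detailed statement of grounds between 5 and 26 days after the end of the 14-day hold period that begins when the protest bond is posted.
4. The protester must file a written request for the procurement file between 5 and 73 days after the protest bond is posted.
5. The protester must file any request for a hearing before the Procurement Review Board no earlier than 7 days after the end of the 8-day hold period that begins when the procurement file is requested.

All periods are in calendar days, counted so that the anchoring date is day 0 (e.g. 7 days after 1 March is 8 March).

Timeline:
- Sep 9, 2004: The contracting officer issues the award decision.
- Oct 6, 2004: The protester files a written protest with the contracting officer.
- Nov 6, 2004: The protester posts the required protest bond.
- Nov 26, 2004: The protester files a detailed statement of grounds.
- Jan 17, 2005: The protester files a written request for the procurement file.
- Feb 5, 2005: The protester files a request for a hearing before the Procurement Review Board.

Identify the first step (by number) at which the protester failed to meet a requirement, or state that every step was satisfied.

(1) the permitted window runs from Sep 9, 2004 + 10 = Sep 19, 2004 to Sep 9, 2004 + 30 = Oct 9, 2004; done Oct 6, 2004, which is between those dates.
(2) permitted from Oct 20, 2004 + 20 days = Nov 9, 2004 onward; Nov 6, 2004 is 3 days before the earliest permitted date.
No need to go further; step 2 was not satisfied.

Step 2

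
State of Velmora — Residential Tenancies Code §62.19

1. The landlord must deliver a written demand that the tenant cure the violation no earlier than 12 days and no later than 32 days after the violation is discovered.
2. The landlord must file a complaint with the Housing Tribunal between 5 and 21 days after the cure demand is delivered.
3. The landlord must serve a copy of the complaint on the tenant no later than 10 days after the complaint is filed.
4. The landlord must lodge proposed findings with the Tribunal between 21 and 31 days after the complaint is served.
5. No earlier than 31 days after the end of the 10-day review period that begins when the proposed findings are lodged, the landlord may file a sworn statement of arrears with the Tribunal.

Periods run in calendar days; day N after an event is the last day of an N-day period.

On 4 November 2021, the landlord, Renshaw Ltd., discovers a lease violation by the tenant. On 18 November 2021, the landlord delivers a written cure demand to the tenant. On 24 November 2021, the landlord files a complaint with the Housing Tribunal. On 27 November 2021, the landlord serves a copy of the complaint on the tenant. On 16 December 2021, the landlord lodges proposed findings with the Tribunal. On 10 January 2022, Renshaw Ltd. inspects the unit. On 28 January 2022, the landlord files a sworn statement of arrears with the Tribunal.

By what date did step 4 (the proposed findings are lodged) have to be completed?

Step 4 runs from 27 November 2021, when the complaint is served. The window is 21–31 days after 27 November 2021; it closes on 28 December 2021.

28 December 2021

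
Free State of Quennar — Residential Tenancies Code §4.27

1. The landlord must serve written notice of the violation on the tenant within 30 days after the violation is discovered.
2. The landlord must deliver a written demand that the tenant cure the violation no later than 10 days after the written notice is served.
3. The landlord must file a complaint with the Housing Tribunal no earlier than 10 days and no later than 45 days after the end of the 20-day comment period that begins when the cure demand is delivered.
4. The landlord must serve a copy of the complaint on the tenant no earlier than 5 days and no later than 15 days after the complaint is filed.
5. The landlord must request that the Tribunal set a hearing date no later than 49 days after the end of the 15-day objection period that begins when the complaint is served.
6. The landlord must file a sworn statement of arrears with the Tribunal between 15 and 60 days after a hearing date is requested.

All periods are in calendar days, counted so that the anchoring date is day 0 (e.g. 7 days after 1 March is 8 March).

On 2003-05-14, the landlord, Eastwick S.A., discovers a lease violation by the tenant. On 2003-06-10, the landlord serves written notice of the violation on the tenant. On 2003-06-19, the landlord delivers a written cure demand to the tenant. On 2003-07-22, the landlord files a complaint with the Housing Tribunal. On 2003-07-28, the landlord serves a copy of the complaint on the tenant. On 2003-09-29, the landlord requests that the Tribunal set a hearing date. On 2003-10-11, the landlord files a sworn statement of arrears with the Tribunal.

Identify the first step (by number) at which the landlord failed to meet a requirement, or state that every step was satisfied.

(1) due by 2003-05-14 + 30 days = 2003-06-13; 2003-06-10 is within that limit.
(2) due by 2003-06-10 + 10 days = 2003-06-20; completed 2003-06-19, before the deadline.
(3) the permitted window runs from 2003-07-09 + 10 = 2003-07-19 to 2003-07-09 + 45 = 2003-08-23; done 2003-07-22 — within the window.
(4) the permitted window runs from 2003-07-22 + 5 = 2003-07-27 to 2003-07-22 + 15 = 2003-08-06; done 2003-07-28, which is between those dates.
(5) due by 2003-08-12 + 49 days = 2003-09-30; done 2003-09-29 — timely.
(6) the permitted window runs from 2003-09-29 + 15 = 2003-10-14 to 2003-09-29 + 60 = 2003-11-28; 2003-10-11 is 3 days too early.
Later steps need not be reached.

Step 6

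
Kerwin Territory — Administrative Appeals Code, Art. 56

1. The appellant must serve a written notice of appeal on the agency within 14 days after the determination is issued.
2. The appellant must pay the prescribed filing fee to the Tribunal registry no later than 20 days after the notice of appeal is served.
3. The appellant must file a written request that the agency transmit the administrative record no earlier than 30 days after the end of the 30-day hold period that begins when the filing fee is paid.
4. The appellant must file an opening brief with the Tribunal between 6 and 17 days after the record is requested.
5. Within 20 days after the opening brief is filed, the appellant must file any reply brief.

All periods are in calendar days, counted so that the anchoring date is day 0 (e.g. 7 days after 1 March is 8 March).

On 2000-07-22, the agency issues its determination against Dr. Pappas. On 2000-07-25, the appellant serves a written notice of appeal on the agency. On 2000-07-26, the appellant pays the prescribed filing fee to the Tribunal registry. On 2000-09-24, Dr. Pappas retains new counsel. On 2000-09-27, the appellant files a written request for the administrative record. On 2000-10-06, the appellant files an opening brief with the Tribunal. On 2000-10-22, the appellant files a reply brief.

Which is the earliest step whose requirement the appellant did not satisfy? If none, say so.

None — every step was satisfied

Step 1: 14 days after 2000-07-22 (when the determination is issued) is 2000-08-05; 2000-07-25 is within that limit.
Step 2: 20 days after 2000-07-25 (when the notice of appeal is served) is 2000-08-14; completed 2000-07-26, before the deadline.
Step 3: the earliest permitted date is 30 days after 2000-08-25 (end of the 30-day hold period, which began when the filing fee is paid on 2000-07-26), i.e. 2000-09-24; done 2000-09-27 — permitted.
Step 4: the window is 6–17 days after 2000-09-27 (when the record is requested), so 2000-10-03 through 2000-10-14; done 2000-10-06, which is between those dates.
Step 5: 20 days after 2000-10-06 (when the opening brief is filed) is 2000-10-26; done 2000-10-22 — timely.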